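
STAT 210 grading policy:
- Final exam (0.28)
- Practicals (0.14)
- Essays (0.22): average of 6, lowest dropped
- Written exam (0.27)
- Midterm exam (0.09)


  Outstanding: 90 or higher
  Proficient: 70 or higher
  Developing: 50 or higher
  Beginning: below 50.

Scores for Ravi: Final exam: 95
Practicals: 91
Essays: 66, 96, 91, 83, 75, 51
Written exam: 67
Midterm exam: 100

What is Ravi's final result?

Proficient

Essays: drop 51 → average of remaining 5 = 411/5 = 82.2
Weighted total:
  Final exam 95 × 0.28 = 26.6
  Practicals 91 × 0.14 = 12.74
  Essays 82.2 × 0.22 = 18.084
  Written exam 67 × 0.27 = 18.09
  Midterm exam 100 × 0.09 = 9
Sum = 84.514
84.514 is ≥ 70 and < 90 → Proficient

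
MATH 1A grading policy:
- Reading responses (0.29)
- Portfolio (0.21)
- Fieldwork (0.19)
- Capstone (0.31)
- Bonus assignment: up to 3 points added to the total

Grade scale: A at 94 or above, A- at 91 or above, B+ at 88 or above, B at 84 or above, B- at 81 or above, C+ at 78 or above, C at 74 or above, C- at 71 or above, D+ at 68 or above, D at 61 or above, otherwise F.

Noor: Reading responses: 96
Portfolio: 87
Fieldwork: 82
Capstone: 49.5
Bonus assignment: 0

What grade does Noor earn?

Weighted total:
  Reading responses 96 × 0.29 = 27.84
  Portfolio 87 × 0.21 = 18.27
  Fieldwork 82 × 0.19 = 15.58
  Capstone 49.5 × 0.31 = 15.345
Sum = 77.035
Bonus assignment: 77.035 + 0 = 77.035
77.035 is ≥ 74 and < 78 → C

C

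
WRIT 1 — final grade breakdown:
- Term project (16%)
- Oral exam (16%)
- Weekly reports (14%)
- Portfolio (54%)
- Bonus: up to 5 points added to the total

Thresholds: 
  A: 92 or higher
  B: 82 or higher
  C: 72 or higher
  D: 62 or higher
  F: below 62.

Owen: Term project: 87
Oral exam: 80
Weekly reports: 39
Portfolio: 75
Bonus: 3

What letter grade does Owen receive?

C

Weighted total:
  Term project 87 × 0.16 = 13.92
  Oral exam 80 × 0.16 = 12.8
  Weekly reports 39 × 0.14 = 5.46
  Portfolio 75 × 0.54 = 40.5
Sum = 72.68
Bonus: 72.68 + 3 = 75.68
75.68 is ≥ 72 and < 82 → C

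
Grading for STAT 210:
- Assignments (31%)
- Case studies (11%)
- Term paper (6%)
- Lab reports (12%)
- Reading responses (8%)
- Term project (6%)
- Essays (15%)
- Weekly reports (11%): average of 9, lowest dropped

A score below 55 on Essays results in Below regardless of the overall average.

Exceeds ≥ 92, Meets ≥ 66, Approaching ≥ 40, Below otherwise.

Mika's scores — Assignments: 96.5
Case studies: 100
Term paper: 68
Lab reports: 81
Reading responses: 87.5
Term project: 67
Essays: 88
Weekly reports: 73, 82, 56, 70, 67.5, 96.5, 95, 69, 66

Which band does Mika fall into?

Weekly reports: drop 56 → average of remaining 8 = 619/8 = 77.375
Essays score 88 ≥ 55: minimum met.
Weighted total:
  Assignments 96.5 × 0.31 = 29.915
  Case studies 100 × 0.11 = 11
  Term paper 68 × 0.06 = 4.08
  Lab reports 81 × 0.12 = 9.72
  Reading responses 87.5 × 0.08 = 7
  Term project 67 × 0.06 = 4.02
  Essays 88 × 0.15 = 13.2
  Weekly reports 77.375 × 0.11 = 8.51125
Sum = 87.44625
87.44625 is ≥ 66 and < 92 → Meets

Meets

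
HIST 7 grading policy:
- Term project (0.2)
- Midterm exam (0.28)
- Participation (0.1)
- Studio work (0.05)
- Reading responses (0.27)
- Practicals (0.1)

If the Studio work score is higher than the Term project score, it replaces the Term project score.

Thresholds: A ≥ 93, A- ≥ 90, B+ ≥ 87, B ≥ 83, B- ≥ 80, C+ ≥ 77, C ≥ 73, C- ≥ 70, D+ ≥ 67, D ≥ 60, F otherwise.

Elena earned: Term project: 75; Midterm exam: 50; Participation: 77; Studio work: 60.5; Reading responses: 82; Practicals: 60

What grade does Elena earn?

D+

Studio work (60.5) ≤ Term project (75), so Term project stays at 75.
Weighted total:
  Term project 75 × 0.2 = 15
  Midterm exam 50 × 0.28 = 14
  Participation 77 × 0.1 = 7.7
  Studio work 60.5 × 0.05 = 3.025
  Reading responses 82 × 0.27 = 22.14
  Practicals 60 × 0.1 = 6
Sum = 67.865
67.865 is ≥ 67 and < 70 → D+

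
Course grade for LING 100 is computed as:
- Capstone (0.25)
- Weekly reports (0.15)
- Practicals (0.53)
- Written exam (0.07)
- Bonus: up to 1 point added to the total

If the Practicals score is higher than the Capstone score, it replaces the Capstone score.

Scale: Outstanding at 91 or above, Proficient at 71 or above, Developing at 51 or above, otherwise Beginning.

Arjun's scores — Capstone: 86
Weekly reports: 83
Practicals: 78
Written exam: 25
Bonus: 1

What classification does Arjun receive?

Proficient

Practicals (78) ≤ Capstone (86), so Capstone stays at 86.
Weighted total:
  Capstone 86 × 0.25 = 21.5
  Weekly reports 83 × 0.15 = 12.45
  Practicals 78 × 0.53 = 41.34
  Written exam 25 × 0.07 = 1.75
Sum = 77.04
Bonus: 77.04 + 1 = 78.04
78.04 is ≥ 71 and < 91 → Proficient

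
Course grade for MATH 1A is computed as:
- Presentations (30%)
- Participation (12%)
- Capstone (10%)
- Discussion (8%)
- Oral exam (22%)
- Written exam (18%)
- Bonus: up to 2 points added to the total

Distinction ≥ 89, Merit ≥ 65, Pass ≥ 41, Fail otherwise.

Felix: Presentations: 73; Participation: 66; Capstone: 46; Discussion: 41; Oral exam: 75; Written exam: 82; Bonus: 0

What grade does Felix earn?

Weighted total:
  Presentations 73 × 0.3 = 21.9
  Participation 66 × 0.12 = 7.92
  Capstone 46 × 0.1 = 4.6
  Discussion 41 × 0.08 = 3.28
  Oral exam 75 × 0.22 = 16.5
  Written exam 82 × 0.18 = 14.76
Sum = 68.96
Bonus: 68.96 + 0 = 68.96
68.96 is ≥ 65 and < 89 → Merit

Merit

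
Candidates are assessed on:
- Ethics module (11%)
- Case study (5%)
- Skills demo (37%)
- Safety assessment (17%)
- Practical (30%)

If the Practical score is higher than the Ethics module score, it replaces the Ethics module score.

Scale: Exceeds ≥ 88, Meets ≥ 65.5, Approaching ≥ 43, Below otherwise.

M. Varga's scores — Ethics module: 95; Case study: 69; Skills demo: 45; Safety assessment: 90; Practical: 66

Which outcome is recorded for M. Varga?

Meets

Practical (66) ≤ Ethics module (95), so Ethics module stays at 95.
Weighted total:
  Ethics module 95 × 0.11 = 10.45
  Case study 69 × 0.05 = 3.45
  Skills demo 45 × 0.37 = 16.65
  Safety assessment 90 × 0.17 = 15.3
  Practical 66 × 0.3 = 19.8
Sum = 65.65
65.65 is ≥ 65.5 and < 88 → Meets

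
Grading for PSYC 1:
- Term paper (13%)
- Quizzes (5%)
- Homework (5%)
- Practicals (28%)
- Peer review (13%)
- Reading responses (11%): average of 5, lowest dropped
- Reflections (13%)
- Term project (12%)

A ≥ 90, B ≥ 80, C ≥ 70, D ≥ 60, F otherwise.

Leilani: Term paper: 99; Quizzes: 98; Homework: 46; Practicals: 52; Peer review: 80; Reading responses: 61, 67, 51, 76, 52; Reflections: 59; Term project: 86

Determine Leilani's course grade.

Reading responses: drop 51 → average of remaining 4 = 256/4 = 64
Weighted total:
  Term paper 99 × 0.13 = 12.87
  Quizzes 98 × 0.05 = 4.9
  Homework 46 × 0.05 = 2.3
  Practicals 52 × 0.28 = 14.56
  Peer review 80 × 0.13 = 10.4
  Reading responses 64 × 0.11 = 7.04
  Reflections 59 × 0.13 = 7.67
  Term project 86 × 0.12 = 10.32
Sum = 70.06
70.06 is ≥ 70 and < 80 → C

C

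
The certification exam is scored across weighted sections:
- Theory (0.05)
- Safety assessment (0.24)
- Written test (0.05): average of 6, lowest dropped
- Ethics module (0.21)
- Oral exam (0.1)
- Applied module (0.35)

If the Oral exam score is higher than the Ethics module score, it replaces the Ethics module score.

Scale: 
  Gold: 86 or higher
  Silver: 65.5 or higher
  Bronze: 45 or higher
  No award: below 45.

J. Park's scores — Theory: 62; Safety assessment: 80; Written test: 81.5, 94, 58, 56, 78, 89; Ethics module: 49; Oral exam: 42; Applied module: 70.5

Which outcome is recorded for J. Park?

Bronze

Written test: drop 56 → average of remaining 5 = 400.5/5 = 80.1
Oral exam (42) ≤ Ethics module (49), so Ethics module stays at 49.
Weighted total:
  Theory 62 × 0.05 = 3.1
  Safety assessment 80 × 0.24 = 19.2
  Written test 80.1 × 0.05 = 4.005
  Ethics module 49 × 0.21 = 10.29
  Oral exam 42 × 0.1 = 4.2
  Applied module 70.5 × 0.35 = 24.675
Sum = 65.47
65.47 is ≥ 45 and < 65.5 → Bronze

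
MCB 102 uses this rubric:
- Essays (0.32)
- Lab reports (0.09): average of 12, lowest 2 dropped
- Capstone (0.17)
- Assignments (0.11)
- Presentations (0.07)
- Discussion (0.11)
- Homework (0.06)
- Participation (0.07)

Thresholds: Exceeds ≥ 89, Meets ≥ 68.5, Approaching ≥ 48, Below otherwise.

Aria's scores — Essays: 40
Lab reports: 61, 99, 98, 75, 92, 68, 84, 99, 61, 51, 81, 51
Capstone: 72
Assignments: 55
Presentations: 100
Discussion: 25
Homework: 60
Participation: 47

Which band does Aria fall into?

Approaching

Lab reports: drop 51, 51 → average of remaining 10 = 818/10 = 81.8
Weighted total:
  Essays 40 × 0.32 = 12.8
  Lab reports 81.8 × 0.09 = 7.362
  Capstone 72 × 0.17 = 12.24
  Assignments 55 × 0.11 = 6.05
  Presentations 100 × 0.07 = 7
  Discussion 25 × 0.11 = 2.75
  Homework 60 × 0.06 = 3.6
  Participation 47 × 0.07 = 3.29
Sum = 55.092
55.092 is ≥ 48 and < 68.5 → Approaching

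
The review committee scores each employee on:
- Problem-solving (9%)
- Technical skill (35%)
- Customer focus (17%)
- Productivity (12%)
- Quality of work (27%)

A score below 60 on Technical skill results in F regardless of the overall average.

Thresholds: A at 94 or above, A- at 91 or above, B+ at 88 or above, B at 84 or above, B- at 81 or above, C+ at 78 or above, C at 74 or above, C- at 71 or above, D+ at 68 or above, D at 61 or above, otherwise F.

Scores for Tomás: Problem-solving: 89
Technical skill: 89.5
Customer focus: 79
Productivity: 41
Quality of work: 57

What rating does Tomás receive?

C-

Technical skill score 89.5 ≥ 60: minimum met.
Weighted total:
  Problem-solving 89 × 0.09 = 8.01
  Technical skill 89.5 × 0.35 = 31.325
  Customer focus 79 × 0.17 = 13.43
  Productivity 41 × 0.12 = 4.92
  Quality of work 57 × 0.27 = 15.39
Sum = 73.075
73.075 is ≥ 71 and < 74 → C-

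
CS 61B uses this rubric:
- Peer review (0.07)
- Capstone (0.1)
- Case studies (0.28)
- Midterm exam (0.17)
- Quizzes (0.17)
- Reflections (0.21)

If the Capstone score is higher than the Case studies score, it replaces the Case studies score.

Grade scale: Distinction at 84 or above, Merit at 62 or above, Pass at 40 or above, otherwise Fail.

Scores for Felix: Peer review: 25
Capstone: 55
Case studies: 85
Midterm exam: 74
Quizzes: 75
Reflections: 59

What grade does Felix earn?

Capstone (55) ≤ Case studies (85), so Case studies stays at 85.
Weighted total:
  Peer review 25 × 0.07 = 1.75
  Capstone 55 × 0.1 = 5.5
  Case studies 85 × 0.28 = 23.8
  Midterm exam 74 × 0.17 = 12.58
  Quizzes 75 × 0.17 = 12.75
  Reflections 59 × 0.21 = 12.39
Sum = 68.77
68.77 is ≥ 62 and < 84 → Merit

Merit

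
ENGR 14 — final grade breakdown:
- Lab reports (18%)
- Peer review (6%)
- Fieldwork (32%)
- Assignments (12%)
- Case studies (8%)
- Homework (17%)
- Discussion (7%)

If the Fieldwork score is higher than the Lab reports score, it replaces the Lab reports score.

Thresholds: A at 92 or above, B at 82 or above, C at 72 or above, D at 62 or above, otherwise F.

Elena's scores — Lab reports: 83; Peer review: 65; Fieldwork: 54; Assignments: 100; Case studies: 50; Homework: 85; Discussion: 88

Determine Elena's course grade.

C

Fieldwork (54) ≤ Lab reports (83), so Lab reports stays at 83.
Weighted total:
  Lab reports 83 × 0.18 = 14.94
  Peer review 65 × 0.06 = 3.9
  Fieldwork 54 × 0.32 = 17.28
  Assignments 100 × 0.12 = 12
  Case studies 50 × 0.08 = 4
  Homework 85 × 0.17 = 14.45
  Discussion 88 × 0.07 = 6.16
Sum = 72.73
72.73 is ≥ 72 and < 82 → C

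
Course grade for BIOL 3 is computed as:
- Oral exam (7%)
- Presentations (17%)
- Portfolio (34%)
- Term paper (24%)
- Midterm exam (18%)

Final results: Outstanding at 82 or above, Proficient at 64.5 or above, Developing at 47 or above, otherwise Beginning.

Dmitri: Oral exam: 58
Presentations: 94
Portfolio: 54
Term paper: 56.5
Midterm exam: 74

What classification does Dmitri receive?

Proficient

Weighted total:
  Oral exam 58 × 0.07 = 4.06
  Presentations 94 × 0.17 = 15.98
  Portfolio 54 × 0.34 = 18.36
  Term paper 56.5 × 0.24 = 13.56
  Midterm exam 74 × 0.18 = 13.32
Sum = 65.28
65.28 is ≥ 64.5 and < 82 → Proficient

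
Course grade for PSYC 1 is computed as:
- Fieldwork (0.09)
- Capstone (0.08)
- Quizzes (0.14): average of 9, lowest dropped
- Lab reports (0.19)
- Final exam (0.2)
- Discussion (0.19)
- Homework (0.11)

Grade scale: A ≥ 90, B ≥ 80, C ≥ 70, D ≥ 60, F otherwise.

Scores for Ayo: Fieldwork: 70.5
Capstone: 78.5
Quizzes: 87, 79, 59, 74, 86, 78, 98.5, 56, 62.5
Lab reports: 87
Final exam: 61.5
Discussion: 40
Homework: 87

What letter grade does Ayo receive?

D

Quizzes: drop 56 → average of remaining 8 = 624/8 = 78
Weighted total:
  Fieldwork 70.5 × 0.09 = 6.345
  Capstone 78.5 × 0.08 = 6.28
  Quizzes 78 × 0.14 = 10.92
  Lab reports 87 × 0.19 = 16.53
  Final exam 61.5 × 0.2 = 12.3
  Discussion 40 × 0.19 = 7.6
  Homework 87 × 0.11 = 9.57
Sum = 69.545
69.545 is ≥ 60 and < 70 → D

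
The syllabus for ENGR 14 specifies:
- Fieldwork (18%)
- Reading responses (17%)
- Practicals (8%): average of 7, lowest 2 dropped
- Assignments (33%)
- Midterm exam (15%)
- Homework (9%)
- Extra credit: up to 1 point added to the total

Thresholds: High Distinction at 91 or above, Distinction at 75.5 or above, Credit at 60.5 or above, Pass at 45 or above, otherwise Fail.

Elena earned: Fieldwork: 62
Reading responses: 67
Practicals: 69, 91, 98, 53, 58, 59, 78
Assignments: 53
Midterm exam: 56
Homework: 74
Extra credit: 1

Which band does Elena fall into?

Credit

Practicals: drop 53, 58 → average of remaining 5 = 395/5 = 79
Weighted total:
  Fieldwork 62 × 0.18 = 11.16
  Reading responses 67 × 0.17 = 11.39
  Practicals 79 × 0.08 = 6.32
  Assignments 53 × 0.33 = 17.49
  Midterm exam 56 × 0.15 = 8.4
  Homework 74 × 0.09 = 6.66
Sum = 61.42
Extra credit: 61.42 + 1 = 62.42
62.42 is ≥ 60.5 and < 75.5 → Credit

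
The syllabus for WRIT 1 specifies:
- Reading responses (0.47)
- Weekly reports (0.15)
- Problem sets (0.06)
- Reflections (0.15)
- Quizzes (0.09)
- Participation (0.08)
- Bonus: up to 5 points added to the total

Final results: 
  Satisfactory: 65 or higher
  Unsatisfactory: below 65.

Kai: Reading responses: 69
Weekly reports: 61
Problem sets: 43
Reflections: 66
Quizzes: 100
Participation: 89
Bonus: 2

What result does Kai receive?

Weighted total:
  Reading responses 69 × 0.47 = 32.43
  Weekly reports 61 × 0.15 = 9.15
  Problem sets 43 × 0.06 = 2.58
  Reflections 66 × 0.15 = 9.9
  Quizzes 100 × 0.09 = 9
  Participation 89 × 0.08 = 7.12
Sum = 70.18
Bonus: 70.18 + 2 = 72.18
72.18 ≥ 65 → Satisfactory

Satisfactory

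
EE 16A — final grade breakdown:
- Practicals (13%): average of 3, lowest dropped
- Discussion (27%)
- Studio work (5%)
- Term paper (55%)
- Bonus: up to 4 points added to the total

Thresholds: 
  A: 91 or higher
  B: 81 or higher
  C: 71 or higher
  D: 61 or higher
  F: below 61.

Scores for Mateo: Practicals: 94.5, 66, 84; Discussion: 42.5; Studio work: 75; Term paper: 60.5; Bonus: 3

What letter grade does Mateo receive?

D

Practicals: drop 66 → average of remaining 2 = 178.5/2 = 89.25
Weighted total:
  Practicals 89.25 × 0.13 = 11.6025
  Discussion 42.5 × 0.27 = 11.475
  Studio work 75 × 0.05 = 3.75
  Term paper 60.5 × 0.55 = 33.275
Sum = 60.1025
Bonus: 60.1025 + 3 = 63.1025
63.1025 is ≥ 61 and < 71 → D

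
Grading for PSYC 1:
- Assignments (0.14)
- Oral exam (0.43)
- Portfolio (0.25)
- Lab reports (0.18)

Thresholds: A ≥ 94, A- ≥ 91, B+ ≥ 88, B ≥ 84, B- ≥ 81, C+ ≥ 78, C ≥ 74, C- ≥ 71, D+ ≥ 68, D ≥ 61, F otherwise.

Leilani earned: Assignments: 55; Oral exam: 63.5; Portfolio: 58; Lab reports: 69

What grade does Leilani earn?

D

Weighted total:
  Assignments 55 × 0.14 = 7.7
  Oral exam 63.5 × 0.43 = 27.305
  Portfolio 58 × 0.25 = 14.5
  Lab reports 69 × 0.18 = 12.42
Sum = 61.925
61.925 is ≥ 61 and < 68 → D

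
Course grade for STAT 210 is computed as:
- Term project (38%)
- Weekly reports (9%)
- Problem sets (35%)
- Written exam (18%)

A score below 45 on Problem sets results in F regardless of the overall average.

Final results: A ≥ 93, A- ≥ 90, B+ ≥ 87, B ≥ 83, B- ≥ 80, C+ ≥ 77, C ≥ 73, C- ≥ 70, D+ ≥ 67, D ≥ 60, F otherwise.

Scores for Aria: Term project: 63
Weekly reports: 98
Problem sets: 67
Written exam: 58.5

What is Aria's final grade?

Problem sets score 67 ≥ 45: minimum met.
Weighted total:
  Term project 63 × 0.38 = 23.94
  Weekly reports 98 × 0.09 = 8.82
  Problem sets 67 × 0.35 = 23.45
  Written exam 58.5 × 0.18 = 10.53
Sum = 66.74
66.74 is ≥ 60 and < 67 → D

D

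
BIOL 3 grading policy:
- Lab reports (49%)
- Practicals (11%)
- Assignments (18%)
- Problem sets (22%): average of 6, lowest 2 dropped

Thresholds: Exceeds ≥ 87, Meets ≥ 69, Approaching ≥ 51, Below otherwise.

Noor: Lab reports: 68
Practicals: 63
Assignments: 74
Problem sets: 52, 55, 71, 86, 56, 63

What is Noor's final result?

Problem sets: drop 52, 55 → average of remaining 4 = 276/4 = 69
Weighted total:
  Lab reports 68 × 0.49 = 33.32
  Practicals 63 × 0.11 = 6.93
  Assignments 74 × 0.18 = 13.32
  Problem sets 69 × 0.22 = 15.18
Sum = 68.75
68.75 is ≥ 51 and < 69 → Approaching

Approaching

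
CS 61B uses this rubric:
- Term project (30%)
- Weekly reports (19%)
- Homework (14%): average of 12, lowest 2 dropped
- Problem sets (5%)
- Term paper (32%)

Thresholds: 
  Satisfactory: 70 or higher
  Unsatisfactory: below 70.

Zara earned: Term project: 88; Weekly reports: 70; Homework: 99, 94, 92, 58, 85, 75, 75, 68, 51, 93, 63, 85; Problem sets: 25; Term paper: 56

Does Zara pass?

Satisfactory

Homework: drop 51, 58 → average of remaining 10 = 829/10 = 82.9
Weighted total:
  Term project 88 × 0.3 = 26.4
  Weekly reports 70 × 0.19 = 13.3
  Homework 82.9 × 0.14 = 11.606
  Problem sets 25 × 0.05 = 1.25
  Term paper 56 × 0.32 = 17.92
Sum = 70.476
70.476 ≥ 70 → Satisfactory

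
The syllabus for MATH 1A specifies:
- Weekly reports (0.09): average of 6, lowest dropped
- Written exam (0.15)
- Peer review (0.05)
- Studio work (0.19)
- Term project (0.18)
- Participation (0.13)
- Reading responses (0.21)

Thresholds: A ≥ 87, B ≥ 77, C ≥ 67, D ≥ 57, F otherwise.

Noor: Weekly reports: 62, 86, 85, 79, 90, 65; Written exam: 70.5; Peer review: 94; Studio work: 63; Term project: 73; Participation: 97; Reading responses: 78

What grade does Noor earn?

C

Weekly reports: drop 62 → average of remaining 5 = 405/5 = 81
Weighted total:
  Weekly reports 81 × 0.09 = 7.29
  Written exam 70.5 × 0.15 = 10.575
  Peer review 94 × 0.05 = 4.7
  Studio work 63 × 0.19 = 11.97
  Term project 73 × 0.18 = 13.14
  Participation 97 × 0.13 = 12.61
  Reading responses 78 × 0.21 = 16.38
Sum = 76.665
76.665 is ≥ 67 and < 77 → C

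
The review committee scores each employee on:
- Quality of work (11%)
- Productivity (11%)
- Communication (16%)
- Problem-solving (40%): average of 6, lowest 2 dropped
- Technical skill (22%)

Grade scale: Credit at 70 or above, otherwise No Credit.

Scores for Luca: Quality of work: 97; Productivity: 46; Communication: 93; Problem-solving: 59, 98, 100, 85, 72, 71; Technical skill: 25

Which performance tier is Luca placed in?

Problem-solving: drop 59, 71 → average of remaining 4 = 355/4 = 88.75
Weighted total:
  Quality of work 97 × 0.11 = 10.67
  Productivity 46 × 0.11 = 5.06
  Communication 93 × 0.16 = 14.88
  Problem-solving 88.75 × 0.4 = 35.5
  Technical skill 25 × 0.22 = 5.5
Sum = 71.61
71.61 ≥ 70 → Credit

Credit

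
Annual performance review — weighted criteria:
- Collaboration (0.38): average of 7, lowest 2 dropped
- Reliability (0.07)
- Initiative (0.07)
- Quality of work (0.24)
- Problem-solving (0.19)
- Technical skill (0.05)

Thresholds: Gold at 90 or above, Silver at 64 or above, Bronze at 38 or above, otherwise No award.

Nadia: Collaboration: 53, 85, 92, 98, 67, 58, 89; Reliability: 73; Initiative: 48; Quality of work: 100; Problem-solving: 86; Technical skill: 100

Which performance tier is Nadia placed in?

Collaboration: drop 53, 58 → average of remaining 5 = 431/5 = 86.2
Weighted total:
  Collaboration 86.2 × 0.38 = 32.756
  Reliability 73 × 0.07 = 5.11
  Initiative 48 × 0.07 = 3.36
  Quality of work 100 × 0.24 = 24
  Problem-solving 86 × 0.19 = 16.34
  Technical skill 100 × 0.05 = 5
Sum = 86.566
86.566 is ≥ 64 and < 90 → Silver

Silver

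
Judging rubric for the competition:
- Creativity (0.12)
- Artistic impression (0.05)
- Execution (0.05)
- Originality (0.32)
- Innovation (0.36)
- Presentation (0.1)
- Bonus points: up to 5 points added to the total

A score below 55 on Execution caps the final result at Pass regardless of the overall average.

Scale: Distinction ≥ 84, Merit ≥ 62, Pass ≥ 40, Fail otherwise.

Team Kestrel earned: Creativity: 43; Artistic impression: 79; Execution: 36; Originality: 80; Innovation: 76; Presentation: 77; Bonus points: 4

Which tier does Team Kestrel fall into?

Execution score 36 < 55: minimum not met.
Weighted total:
  Creativity 43 × 0.12 = 5.16
  Artistic impression 79 × 0.05 = 3.95
  Execution 36 × 0.05 = 1.8
  Originality 80 × 0.32 = 25.6
  Innovation 76 × 0.36 = 27.36
  Presentation 77 × 0.1 = 7.7
Sum = 71.57
Bonus points: 71.57 + 4 = 75.57
75.57 would be Merit; cap at Pass applies → Pass.

Pass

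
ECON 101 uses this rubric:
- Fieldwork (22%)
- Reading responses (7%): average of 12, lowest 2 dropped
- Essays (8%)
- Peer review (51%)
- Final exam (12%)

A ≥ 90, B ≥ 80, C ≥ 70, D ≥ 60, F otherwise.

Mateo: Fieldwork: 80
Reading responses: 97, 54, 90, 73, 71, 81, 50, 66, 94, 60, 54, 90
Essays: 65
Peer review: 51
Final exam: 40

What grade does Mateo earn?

Reading responses: drop 50, 54 → average of remaining 10 = 776/10 = 77.6
Weighted total:
  Fieldwork 80 × 0.22 = 17.6
  Reading responses 77.6 × 0.07 = 5.432
  Essays 65 × 0.08 = 5.2
  Peer review 51 × 0.51 = 26.01
  Final exam 40 × 0.12 = 4.8
Sum = 59.042
59.042 < 60 → F

F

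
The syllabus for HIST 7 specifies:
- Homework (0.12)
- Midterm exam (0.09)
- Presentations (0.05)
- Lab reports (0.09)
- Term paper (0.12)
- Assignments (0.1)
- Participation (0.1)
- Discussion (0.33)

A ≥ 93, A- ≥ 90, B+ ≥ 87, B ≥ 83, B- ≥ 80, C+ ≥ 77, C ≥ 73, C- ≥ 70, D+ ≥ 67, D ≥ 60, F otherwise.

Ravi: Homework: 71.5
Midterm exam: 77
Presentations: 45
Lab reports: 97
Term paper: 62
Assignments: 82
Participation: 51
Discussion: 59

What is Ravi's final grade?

Weighted total:
  Homework 71.5 × 0.12 = 8.58
  Midterm exam 77 × 0.09 = 6.93
  Presentations 45 × 0.05 = 2.25
  Lab reports 97 × 0.09 = 8.73
  Term paper 62 × 0.12 = 7.44
  Assignments 82 × 0.1 = 8.2
  Participation 51 × 0.1 = 5.1
  Discussion 59 × 0.33 = 19.47
Sum = 66.7
66.7 is ≥ 60 and < 67 → D

D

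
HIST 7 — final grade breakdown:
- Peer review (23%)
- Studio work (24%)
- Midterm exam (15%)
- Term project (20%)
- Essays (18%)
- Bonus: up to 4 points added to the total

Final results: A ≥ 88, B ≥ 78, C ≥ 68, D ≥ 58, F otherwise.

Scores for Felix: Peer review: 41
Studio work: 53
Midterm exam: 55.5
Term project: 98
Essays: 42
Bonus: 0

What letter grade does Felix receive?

F

Weighted total:
  Peer review 41 × 0.23 = 9.43
  Studio work 53 × 0.24 = 12.72
  Midterm exam 55.5 × 0.15 = 8.325
  Term project 98 × 0.2 = 19.6
  Essays 42 × 0.18 = 7.56
Sum = 57.635
Bonus: 57.635 + 0 = 57.635
57.635 < 58 → F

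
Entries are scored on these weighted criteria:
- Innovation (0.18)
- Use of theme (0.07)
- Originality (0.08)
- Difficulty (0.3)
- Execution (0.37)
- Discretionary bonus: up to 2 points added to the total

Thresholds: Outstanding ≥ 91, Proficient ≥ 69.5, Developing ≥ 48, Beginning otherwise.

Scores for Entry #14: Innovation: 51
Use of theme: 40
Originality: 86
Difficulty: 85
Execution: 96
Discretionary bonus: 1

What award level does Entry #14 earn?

Weighted total:
  Innovation 51 × 0.18 = 9.18
  Use of theme 40 × 0.07 = 2.8
  Originality 86 × 0.08 = 6.88
  Difficulty 85 × 0.3 = 25.5
  Execution 96 × 0.37 = 35.52
Sum = 79.88
Discretionary bonus: 79.88 + 1 = 80.88
80.88 is ≥ 69.5 and < 91 → Proficient

Proficient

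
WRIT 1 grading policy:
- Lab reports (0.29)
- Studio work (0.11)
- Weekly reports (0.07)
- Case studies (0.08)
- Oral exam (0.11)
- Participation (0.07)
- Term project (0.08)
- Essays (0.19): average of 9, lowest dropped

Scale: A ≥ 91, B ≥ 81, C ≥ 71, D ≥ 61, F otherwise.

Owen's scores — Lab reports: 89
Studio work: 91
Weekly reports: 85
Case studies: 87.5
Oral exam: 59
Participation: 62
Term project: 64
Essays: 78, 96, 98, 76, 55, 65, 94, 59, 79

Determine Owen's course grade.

C

Essays: drop 55 → average of remaining 8 = 645/8 = 80.625
Weighted total:
  Lab reports 89 × 0.29 = 25.81
  Studio work 91 × 0.11 = 10.01
  Weekly reports 85 × 0.07 = 5.95
  Case studies 87.5 × 0.08 = 7
  Oral exam 59 × 0.11 = 6.49
  Participation 62 × 0.07 = 4.34
  Term project 64 × 0.08 = 5.12
  Essays 80.625 × 0.19 = 15.31875
Sum = 80.03875
80.03875 is ≥ 71 and < 81 → C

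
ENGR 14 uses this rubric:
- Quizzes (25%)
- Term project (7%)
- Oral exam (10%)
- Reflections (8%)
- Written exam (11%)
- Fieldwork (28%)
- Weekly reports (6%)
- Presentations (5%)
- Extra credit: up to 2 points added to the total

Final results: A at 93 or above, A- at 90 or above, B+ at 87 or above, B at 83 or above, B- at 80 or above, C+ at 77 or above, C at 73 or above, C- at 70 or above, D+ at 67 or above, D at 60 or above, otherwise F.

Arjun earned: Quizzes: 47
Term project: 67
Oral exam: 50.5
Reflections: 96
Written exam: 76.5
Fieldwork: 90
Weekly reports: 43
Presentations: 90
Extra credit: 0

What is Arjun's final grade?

Weighted total:
  Quizzes 47 × 0.25 = 11.75
  Term project 67 × 0.07 = 4.69
  Oral exam 50.5 × 0.1 = 5.05
  Reflections 96 × 0.08 = 7.68
  Written exam 76.5 × 0.11 = 8.415
  Fieldwork 90 × 0.28 = 25.2
  Weekly reports 43 × 0.06 = 2.58
  Presentations 90 × 0.05 = 4.5
Sum = 69.865
Extra credit: 69.865 + 0 = 69.865
69.865 is ≥ 67 and < 70 → D+

D+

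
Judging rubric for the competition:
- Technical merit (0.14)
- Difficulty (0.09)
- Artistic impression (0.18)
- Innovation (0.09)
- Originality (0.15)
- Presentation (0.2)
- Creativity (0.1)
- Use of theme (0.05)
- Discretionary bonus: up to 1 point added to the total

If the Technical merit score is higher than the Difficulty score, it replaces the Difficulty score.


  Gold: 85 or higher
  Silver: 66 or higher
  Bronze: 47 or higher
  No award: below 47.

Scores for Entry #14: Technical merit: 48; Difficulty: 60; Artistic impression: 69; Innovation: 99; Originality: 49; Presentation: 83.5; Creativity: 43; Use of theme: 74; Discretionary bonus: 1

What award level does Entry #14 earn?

Technical merit (48) ≤ Difficulty (60), so Difficulty stays at 60.
Weighted total:
  Technical merit 48 × 0.14 = 6.72
  Difficulty 60 × 0.09 = 5.4
  Artistic impression 69 × 0.18 = 12.42
  Innovation 99 × 0.09 = 8.91
  Originality 49 × 0.15 = 7.35
  Presentation 83.5 × 0.2 = 16.7
  Creativity 43 × 0.1 = 4.3
  Use of theme 74 × 0.05 = 3.7
Sum = 65.5
Discretionary bonus: 65.5 + 1 = 66.5
66.5 is ≥ 66 and < 85 → Silver

Silver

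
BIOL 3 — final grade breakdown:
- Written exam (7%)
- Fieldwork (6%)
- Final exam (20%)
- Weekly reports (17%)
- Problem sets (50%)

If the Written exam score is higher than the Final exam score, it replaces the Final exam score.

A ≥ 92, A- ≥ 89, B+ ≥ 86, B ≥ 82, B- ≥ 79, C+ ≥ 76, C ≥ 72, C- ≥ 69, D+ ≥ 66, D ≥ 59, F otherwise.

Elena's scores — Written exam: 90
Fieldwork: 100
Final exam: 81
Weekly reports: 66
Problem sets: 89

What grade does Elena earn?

Written exam (90) > Final exam (81), so Final exam counts as 90.
Weighted total:
  Written exam 90 × 0.07 = 6.3
  Fieldwork 100 × 0.06 = 6
  Final exam 90 × 0.2 = 18
  Weekly reports 66 × 0.17 = 11.22
  Problem sets 89 × 0.5 = 44.5
Sum = 86.02
86.02 is ≥ 86 and < 89 → B+

B+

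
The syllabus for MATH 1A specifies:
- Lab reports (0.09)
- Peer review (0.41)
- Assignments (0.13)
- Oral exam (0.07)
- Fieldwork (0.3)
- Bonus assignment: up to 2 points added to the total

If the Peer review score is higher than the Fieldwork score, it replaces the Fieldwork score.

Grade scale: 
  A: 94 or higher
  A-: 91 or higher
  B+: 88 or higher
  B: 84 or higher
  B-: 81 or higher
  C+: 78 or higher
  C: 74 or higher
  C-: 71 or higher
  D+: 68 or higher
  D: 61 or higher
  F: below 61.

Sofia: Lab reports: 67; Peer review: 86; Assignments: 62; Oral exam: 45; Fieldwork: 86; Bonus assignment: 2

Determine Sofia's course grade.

Peer review (86) ≤ Fieldwork (86), so Fieldwork stays at 86.
Weighted total:
  Lab reports 67 × 0.09 = 6.03
  Peer review 86 × 0.41 = 35.26
  Assignments 62 × 0.13 = 8.06
  Oral exam 45 × 0.07 = 3.15
  Fieldwork 86 × 0.3 = 25.8
Sum = 78.3
Bonus assignment: 78.3 + 2 = 80.3
80.3 is ≥ 78 and < 81 → C+

C+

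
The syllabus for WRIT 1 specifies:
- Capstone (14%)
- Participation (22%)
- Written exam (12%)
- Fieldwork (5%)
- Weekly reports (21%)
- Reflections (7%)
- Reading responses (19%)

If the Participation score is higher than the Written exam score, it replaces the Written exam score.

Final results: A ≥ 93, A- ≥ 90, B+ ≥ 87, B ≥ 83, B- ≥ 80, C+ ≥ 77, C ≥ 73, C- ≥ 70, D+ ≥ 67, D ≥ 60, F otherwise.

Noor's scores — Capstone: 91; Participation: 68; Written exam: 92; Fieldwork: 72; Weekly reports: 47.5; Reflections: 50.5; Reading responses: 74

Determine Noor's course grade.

Participation (68) ≤ Written exam (92), so Written exam stays at 92.
Weighted total:
  Capstone 91 × 0.14 = 12.74
  Participation 68 × 0.22 = 14.96
  Written exam 92 × 0.12 = 11.04
  Fieldwork 72 × 0.05 = 3.6
  Weekly reports 47.5 × 0.21 = 9.975
  Reflections 50.5 × 0.07 = 3.535
  Reading responses 74 × 0.19 = 14.06
Sum = 69.91
69.91 is ≥ 67 and < 70 → D+

D+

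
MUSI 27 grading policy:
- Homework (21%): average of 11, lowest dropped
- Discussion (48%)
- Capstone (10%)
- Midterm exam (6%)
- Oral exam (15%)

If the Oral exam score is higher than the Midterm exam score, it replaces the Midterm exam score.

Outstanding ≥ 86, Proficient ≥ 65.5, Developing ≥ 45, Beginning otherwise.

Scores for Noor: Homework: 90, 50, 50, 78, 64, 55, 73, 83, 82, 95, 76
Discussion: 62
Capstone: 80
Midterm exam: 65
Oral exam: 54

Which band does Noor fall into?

Homework: drop 50 → average of remaining 10 = 746/10 = 74.6
Oral exam (54) ≤ Midterm exam (65), so Midterm exam stays at 65.
Weighted total:
  Homework 74.6 × 0.21 = 15.666
  Discussion 62 × 0.48 = 29.76
  Capstone 80 × 0.1 = 8
  Midterm exam 65 × 0.06 = 3.9
  Oral exam 54 × 0.15 = 8.1
Sum = 65.426
65.426 is ≥ 45 and < 65.5 → Developing

Developing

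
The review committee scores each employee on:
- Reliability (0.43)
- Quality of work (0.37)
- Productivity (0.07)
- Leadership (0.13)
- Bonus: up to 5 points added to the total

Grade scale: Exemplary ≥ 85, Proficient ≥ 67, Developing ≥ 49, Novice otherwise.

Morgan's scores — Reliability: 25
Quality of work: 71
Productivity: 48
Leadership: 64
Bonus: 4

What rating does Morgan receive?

Developing

Weighted total:
  Reliability 25 × 0.43 = 10.75
  Quality of work 71 × 0.37 = 26.27
  Productivity 48 × 0.07 = 3.36
  Leadership 64 × 0.13 = 8.32
Sum = 48.7
Bonus: 48.7 + 4 = 52.7
52.7 is ≥ 49 and < 67 → Developing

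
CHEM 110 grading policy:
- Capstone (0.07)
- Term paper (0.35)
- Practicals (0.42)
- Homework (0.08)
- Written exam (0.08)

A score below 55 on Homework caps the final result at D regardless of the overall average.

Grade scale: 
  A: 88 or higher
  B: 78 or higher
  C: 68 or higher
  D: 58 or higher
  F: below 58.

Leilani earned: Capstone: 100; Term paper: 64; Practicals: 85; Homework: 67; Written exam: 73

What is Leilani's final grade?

Homework score 67 ≥ 55: minimum met.
Weighted total:
  Capstone 100 × 0.07 = 7
  Term paper 64 × 0.35 = 22.4
  Practicals 85 × 0.42 = 35.7
  Homework 67 × 0.08 = 5.36
  Written exam 73 × 0.08 = 5.84
Sum = 76.3
76.3 is ≥ 68 and < 78 → C

C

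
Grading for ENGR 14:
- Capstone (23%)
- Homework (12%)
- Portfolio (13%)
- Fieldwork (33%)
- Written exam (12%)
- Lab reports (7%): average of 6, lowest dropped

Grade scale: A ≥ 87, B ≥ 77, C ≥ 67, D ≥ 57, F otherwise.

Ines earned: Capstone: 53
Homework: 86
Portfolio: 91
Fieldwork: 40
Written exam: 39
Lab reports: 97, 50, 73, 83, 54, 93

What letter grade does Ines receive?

D

Lab reports: drop 50 → average of remaining 5 = 400/5 = 80
Weighted total:
  Capstone 53 × 0.23 = 12.19
  Homework 86 × 0.12 = 10.32
  Portfolio 91 × 0.13 = 11.83
  Fieldwork 40 × 0.33 = 13.2
  Written exam 39 × 0.12 = 4.68
  Lab reports 80 × 0.07 = 5.6
Sum = 57.82
57.82 is ≥ 57 and < 67 → D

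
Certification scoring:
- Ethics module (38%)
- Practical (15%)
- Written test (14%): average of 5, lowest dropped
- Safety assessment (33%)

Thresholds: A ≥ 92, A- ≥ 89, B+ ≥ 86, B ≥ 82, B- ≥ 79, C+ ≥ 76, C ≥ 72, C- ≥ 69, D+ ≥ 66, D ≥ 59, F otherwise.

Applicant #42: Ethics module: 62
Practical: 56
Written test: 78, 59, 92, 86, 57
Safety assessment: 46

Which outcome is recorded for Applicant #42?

F

Written test: drop 57 → average of remaining 4 = 315/4 = 78.75
Weighted total:
  Ethics module 62 × 0.38 = 23.56
  Practical 56 × 0.15 = 8.4
  Written test 78.75 × 0.14 = 11.025
  Safety assessment 46 × 0.33 = 15.18
Sum = 58.165
58.165 < 59 → F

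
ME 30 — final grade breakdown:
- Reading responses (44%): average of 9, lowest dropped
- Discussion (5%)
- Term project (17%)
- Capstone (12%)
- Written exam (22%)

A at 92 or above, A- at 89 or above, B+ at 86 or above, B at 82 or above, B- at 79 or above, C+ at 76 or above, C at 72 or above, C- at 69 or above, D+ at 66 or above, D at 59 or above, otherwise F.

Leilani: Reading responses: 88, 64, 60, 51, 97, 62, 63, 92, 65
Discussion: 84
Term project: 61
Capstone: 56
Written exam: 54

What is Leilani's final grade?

D

Reading responses: drop 51 → average of remaining 8 = 591/8 = 73.875
Weighted total:
  Reading responses 73.875 × 0.44 = 32.505
  Discussion 84 × 0.05 = 4.2
  Term project 61 × 0.17 = 10.37
  Capstone 56 × 0.12 = 6.72
  Written exam 54 × 0.22 = 11.88
Sum = 65.675
65.675 is ≥ 59 and < 66 → D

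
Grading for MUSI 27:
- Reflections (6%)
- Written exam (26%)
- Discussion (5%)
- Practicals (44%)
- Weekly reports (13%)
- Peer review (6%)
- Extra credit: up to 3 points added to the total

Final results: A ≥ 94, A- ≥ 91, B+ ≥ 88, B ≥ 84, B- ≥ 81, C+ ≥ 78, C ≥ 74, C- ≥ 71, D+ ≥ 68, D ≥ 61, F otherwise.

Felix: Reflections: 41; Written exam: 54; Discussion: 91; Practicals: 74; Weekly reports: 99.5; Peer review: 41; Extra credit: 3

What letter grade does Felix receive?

Weighted total:
  Reflections 41 × 0.06 = 2.46
  Written exam 54 × 0.26 = 14.04
  Discussion 91 × 0.05 = 4.55
  Practicals 74 × 0.44 = 32.56
  Weekly reports 99.5 × 0.13 = 12.935
  Peer review 41 × 0.06 = 2.46
Sum = 69.005
Extra credit: 69.005 + 3 = 72.005
72.005 is ≥ 71 and < 74 → C-

C-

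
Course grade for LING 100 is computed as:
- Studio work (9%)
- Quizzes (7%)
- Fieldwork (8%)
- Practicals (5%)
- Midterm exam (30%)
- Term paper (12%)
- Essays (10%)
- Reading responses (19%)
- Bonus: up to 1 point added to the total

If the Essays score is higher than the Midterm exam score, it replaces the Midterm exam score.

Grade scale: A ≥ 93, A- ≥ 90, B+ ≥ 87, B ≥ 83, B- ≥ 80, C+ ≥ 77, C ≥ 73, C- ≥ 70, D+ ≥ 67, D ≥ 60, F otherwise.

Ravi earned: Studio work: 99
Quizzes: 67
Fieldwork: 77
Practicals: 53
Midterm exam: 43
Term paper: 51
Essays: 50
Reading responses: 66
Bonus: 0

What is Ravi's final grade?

D

Essays (50) > Midterm exam (43), so Midterm exam counts as 50.
Weighted total:
  Studio work 99 × 0.09 = 8.91
  Quizzes 67 × 0.07 = 4.69
  Fieldwork 77 × 0.08 = 6.16
  Practicals 53 × 0.05 = 2.65
  Midterm exam 50 × 0.3 = 15
  Term paper 51 × 0.12 = 6.12
  Essays 50 × 0.1 = 5
  Reading responses 66 × 0.19 = 12.54
Sum = 61.07
Bonus: 61.07 + 0 = 61.07
61.07 is ≥ 60 and < 67 → D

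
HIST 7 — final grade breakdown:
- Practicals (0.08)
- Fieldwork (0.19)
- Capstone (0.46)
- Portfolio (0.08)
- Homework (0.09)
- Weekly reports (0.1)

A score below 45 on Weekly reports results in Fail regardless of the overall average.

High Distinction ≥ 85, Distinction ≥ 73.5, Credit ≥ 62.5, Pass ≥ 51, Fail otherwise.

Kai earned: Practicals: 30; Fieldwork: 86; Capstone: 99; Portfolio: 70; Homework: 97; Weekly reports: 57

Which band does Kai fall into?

Distinction

Weekly reports score 57 ≥ 45: minimum met.
Weighted total:
  Practicals 30 × 0.08 = 2.4
  Fieldwork 86 × 0.19 = 16.34
  Capstone 99 × 0.46 = 45.54
  Portfolio 70 × 0.08 = 5.6
  Homework 97 × 0.09 = 8.73
  Weekly reports 57 × 0.1 = 5.7
Sum = 84.31
84.31 is ≥ 73.5 and < 85 → Distinction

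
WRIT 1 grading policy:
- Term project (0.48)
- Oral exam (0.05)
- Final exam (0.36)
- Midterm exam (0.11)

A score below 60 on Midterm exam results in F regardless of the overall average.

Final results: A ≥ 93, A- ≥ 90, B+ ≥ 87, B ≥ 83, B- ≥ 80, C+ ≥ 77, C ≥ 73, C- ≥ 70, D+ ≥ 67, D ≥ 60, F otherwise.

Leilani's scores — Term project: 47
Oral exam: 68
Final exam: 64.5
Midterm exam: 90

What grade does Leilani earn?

Midterm exam score 90 ≥ 60: minimum met.
Weighted total:
  Term project 47 × 0.48 = 22.56
  Oral exam 68 × 0.05 = 3.4
  Final exam 64.5 × 0.36 = 23.22
  Midterm exam 90 × 0.11 = 9.9
Sum = 59.08
59.08 < 60 → F

F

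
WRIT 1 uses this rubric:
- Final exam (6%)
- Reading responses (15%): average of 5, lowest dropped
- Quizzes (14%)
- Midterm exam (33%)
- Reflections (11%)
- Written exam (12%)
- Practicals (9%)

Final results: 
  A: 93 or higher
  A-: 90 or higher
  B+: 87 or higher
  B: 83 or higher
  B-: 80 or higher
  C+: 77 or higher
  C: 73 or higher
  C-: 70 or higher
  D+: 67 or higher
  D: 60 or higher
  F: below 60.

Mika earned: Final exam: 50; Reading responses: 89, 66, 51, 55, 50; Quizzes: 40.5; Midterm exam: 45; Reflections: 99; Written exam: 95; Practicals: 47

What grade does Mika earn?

Reading responses: drop 50 → average of remaining 4 = 261/4 = 65.25
Weighted total:
  Final exam 50 × 0.06 = 3
  Reading responses 65.25 × 0.15 = 9.7875
  Quizzes 40.5 × 0.14 = 5.67
  Midterm exam 45 × 0.33 = 14.85
  Reflections 99 × 0.11 = 10.89
  Written exam 95 × 0.12 = 11.4
  Practicals 47 × 0.09 = 4.23
Sum = 59.8275
59.8275 < 60 → F

F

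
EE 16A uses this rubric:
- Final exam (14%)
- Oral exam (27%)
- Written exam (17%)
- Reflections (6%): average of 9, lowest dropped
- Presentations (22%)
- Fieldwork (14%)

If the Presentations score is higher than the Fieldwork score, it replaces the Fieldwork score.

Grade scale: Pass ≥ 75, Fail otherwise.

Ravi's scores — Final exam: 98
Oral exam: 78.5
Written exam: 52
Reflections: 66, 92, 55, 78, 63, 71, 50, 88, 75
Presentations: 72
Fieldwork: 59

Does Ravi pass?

Reflections: drop 50 → average of remaining 8 = 588/8 = 73.5
Presentations (72) > Fieldwork (59), so Fieldwork counts as 72.
Weighted total:
  Final exam 98 × 0.14 = 13.72
  Oral exam 78.5 × 0.27 = 21.195
  Written exam 52 × 0.17 = 8.84
  Reflections 73.5 × 0.06 = 4.41
  Presentations 72 × 0.22 = 15.84
  Fieldwork 72 × 0.14 = 10.08
Sum = 74.085
74.085 < 75 → Fail

Fail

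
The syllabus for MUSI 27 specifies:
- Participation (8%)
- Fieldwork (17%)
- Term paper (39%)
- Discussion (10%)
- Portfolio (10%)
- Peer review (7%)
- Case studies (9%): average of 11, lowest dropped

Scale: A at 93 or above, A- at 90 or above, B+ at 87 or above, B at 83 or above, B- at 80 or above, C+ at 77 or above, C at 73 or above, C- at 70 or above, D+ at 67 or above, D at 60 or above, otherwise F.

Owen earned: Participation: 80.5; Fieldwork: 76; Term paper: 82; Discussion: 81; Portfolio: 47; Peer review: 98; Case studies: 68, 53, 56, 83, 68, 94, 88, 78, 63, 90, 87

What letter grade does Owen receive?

Case studies: drop 53 → average of remaining 10 = 775/10 = 77.5
Weighted total:
  Participation 80.5 × 0.08 = 6.44
  Fieldwork 76 × 0.17 = 12.92
  Term paper 82 × 0.39 = 31.98
  Discussion 81 × 0.1 = 8.1
  Portfolio 47 × 0.1 = 4.7
  Peer review 98 × 0.07 = 6.86
  Case studies 77.5 × 0.09 = 6.975
Sum = 77.975
77.975 is ≥ 77 and < 80 → C+

C+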